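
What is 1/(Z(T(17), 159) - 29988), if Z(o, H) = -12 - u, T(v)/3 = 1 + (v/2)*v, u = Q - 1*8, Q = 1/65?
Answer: -65/1949481 ≈ -3.3342e-5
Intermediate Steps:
Q = 1/65 ≈ 0.015385
u = -519/65 (u = 1/65 - 1*8 = 1/65 - 8 = -519/65 ≈ -7.9846)
T(v) = 3 + 3*v²/2 (T(v) = 3*(1 + (v/2)*v) = 3*(1 + v²/2) = 3 + 3*v²/2)
Z(o, H) = -261/65 (Z(o, H) = -12 - 1*(-519/65) = -12 + 519/65 = -261/65)
1/(Z(T(17), 159) - 29988) = 1/(-261/65 - 29988) = 1/(-1949481/65) = -65/1949481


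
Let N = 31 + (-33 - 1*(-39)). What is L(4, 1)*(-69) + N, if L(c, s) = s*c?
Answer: -239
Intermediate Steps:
N = 37 (N = 31 + (-33 + 39) = 31 + 6 = 37)
L(c, s) = c*s
L(4, 1)*(-69) + N = (4*1)*(-69) + 37 = 4*(-69) + 37 = -276 + 37 = -239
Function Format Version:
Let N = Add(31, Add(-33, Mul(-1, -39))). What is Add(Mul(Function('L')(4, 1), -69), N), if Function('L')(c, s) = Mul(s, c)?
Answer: -239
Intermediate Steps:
N = 37 (N = Add(31, Add(-33, 39)) = Add(31, 6) = 37)
Function('L')(c, s) = Mul(c, s)
Add(Mul(Function('L')(4, 1), -69), N) = Add(Mul(Mul(4, 1), -69), 37) = Add(Mul(4, -69), 37) = Add(-276, 37) = -239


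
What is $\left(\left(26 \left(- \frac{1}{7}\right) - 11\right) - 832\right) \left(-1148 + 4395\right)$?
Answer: $- \frac{19244969}{7} \approx -2.7493 \cdot 10^{6}$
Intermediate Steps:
$\left(\left(26 \left(- \frac{1}{7}\right) - 11\right) - 832\right) \left(-1148 + 4395\right) = \left(\left(26 \left(\left(-1\right) \frac{1}{7}\right) - 11\right) - 832\right) 3247 = \left(\left(26 \left(- \frac{1}{7}\right) - 11\right) - 832\right) 3247 = \left(\left(- \frac{26}{7} - 11\right) - 832\right) 3247 = \left(- \frac{103}{7} - 832\right) 3247 = \left(- \frac{5927}{7}\right) 3247 = - \frac{19244969}{7}$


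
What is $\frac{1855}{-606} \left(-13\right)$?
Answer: $\frac{24115}{606} \approx 39.794$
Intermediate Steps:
$\frac{1855}{-606} \left(-13\right) = 1855 \left(- \frac{1}{606}\right) \left(-13\right) = \left(- \frac{1855}{606}\right) \left(-13\right) = \frac{24115}{606}$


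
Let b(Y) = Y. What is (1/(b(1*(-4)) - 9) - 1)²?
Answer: 196/169 ≈ 1.1598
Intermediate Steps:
(1/(b(1*(-4)) - 9) - 1)² = (1/(1*(-4) - 9) - 1)² = (1/(-4 - 9) - 1)² = (1/(-13) - 1)² = (-1/13 - 1)² = (-14/13)² = 196/169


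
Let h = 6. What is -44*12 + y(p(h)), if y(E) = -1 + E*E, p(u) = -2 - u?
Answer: -465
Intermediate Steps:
y(E) = -1 + E²
-44*12 + y(p(h)) = -44*12 + (-1 + (-2 - 1*6)²) = -528 + (-1 + (-2 - 6)²) = -528 + (-1 + (-8)²) = -528 + (-1 + 64) = -528 + 63 = -465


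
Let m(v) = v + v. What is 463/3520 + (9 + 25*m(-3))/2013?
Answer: 13203/214720 ≈ 0.061489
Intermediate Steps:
m(v) = 2*v
463/3520 + (9 + 25*m(-3))/2013 = 463/3520 + (9 + 25*(2*(-3)))/2013 = 463*(1/3520) + (9 + 25*(-6))*(1/2013) = 463/3520 + (9 - 150)*(1/2013) = 463/3520 - 141*1/2013 = 463/3520 - 47/671 = 13203/214720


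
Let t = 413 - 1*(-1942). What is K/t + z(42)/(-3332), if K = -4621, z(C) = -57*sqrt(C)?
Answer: -4621/2355 + 57*sqrt(42)/3332 ≈ -1.8513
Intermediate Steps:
t = 2355 (t = 413 + 1942 = 2355)
K/t + z(42)/(-3332) = -4621/2355 - 57*sqrt(42)/(-3332) = -4621*1/2355 - 57*sqrt(42)*(-1/3332) = -4621/2355 + 57*sqrt(42)/3332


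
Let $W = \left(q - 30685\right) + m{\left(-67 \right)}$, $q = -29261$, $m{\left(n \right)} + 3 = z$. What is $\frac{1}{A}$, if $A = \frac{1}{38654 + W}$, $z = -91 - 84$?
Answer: $-21470$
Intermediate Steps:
$z = -175$ ($z = -91 - 84 = -175$)
$m{\left(n \right)} = -178$ ($m{\left(n \right)} = -3 - 175 = -178$)
$W = -60124$ ($W = \left(-29261 - 30685\right) - 178 = -59946 - 178 = -60124$)
$A = - \frac{1}{21470}$ ($A = \frac{1}{38654 - 60124} = \frac{1}{-21470} = - \frac{1}{21470} \approx -4.6577 \cdot 10^{-5}$)
$\frac{1}{A} = \frac{1}{- \frac{1}{21470}} = -21470$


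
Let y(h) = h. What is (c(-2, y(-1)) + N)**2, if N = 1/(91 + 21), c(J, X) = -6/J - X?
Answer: 201601/12544 ≈ 16.072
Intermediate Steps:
c(J, X) = -X - 6/J
N = 1/112 ≈ 0.0089286
(c(-2, y(-1)) + N)**2 = ((-1*(-1) - 6/(-2)) + 1/112)**2 = ((1 - 6*(-1/2)) + 1/112)**2 = ((1 + 3) + 1/112)**2 = (4 + 1/112)**2 = (449/112)**2 = 201601/12544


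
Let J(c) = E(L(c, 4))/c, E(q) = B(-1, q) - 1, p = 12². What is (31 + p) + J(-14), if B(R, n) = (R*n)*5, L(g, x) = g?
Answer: 2381/14 ≈ 170.07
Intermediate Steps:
B(R, n) = 5*R*n
p = 144
E(q) = -1 - 5*q (E(q) = 5*(-1)*q - 1 = -5*q - 1 = -1 - 5*q)
J(c) = (-1 - 5*c)/c
(31 + p) + J(-14) = (31 + 144) + (-5 - 1/(-14)) = 175 + (-5 - 1*(-1/14)) = 175 + (-5 + 1/14) = 175 - 69/14 = 2381/14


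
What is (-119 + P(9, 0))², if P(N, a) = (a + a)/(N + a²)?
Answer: 14161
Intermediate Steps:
P(N, a) = 2*a/(N + a²) (P(N, a) = (2*a)/(N + a²) = 2*a/(N + a²))
(-119 + P(9, 0))² = (-119 + 2*0/(9 + 0²))² = (-119 + 2*0/(9 + 0))² = (-119 + 2*0/9)² = (-119 + 2*0*(⅑))² = (-119 + 0)² = (-119)² = 14161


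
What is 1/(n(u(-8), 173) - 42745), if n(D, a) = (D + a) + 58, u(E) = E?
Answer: -1/42522 ≈ -2.3517e-5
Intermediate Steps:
n(D, a) = 58 + D + a
1/(n(u(-8), 173) - 42745) = 1/((58 - 8 + 173) - 42745) = 1/(223 - 42745) = 1/(-42522) = -1/42522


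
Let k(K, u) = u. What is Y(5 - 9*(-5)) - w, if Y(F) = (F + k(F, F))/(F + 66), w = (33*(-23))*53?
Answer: 1166608/29 ≈ 40228.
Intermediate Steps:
w = -40227 (w = -759*53 = -40227)
Y(F) = 2*F/(66 + F) (Y(F) = (F + F)/(F + 66) = (2*F)/(66 + F) = 2*F/(66 + F))
Y(5 - 9*(-5)) - w = 2*(5 - 9*(-5))/(66 + (5 - 9*(-5))) - 1*(-40227) = 2*(5 + 45)/(66 + (5 + 45)) + 40227 = 2*50/(66 + 50) + 40227 = 2*50/116 + 40227 = 2*50*(1/116) + 40227 = 25/29 + 40227 = 1166608/29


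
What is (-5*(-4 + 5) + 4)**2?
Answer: 1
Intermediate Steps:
(-5*(-4 + 5) + 4)**2 = (-5*1 + 4)**2 = (-5 + 4)**2 = (-1)**2 = 1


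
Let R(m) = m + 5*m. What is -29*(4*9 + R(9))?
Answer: -2610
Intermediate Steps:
R(m) = 6*m
-29*(4*9 + R(9)) = -29*(4*9 + 6*9) = -29*(36 + 54) = -29*90 = -2610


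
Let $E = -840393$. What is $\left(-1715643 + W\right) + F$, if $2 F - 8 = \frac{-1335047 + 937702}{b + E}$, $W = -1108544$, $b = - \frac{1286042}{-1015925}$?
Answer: $- \frac{4822433122551193653}{1707549944966} \approx -2.8242 \cdot 10^{6}$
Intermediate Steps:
$b = \frac{1286042}{1015925}$ ($b = \left(-1286042\right) \left(- \frac{1}{1015925}\right) = \frac{1286042}{1015925} \approx 1.2659$)
$F = \frac{7233872498989}{1707549944966}$ ($F = 4 + \frac{\left(-1335047 + 937702\right) \frac{1}{\frac{1286042}{1015925} - 840393}}{2} = 4 + \frac{\left(-397345\right) \frac{1}{- \frac{853774972483}{1015925}}}{2} = 4 + \frac{\left(-397345\right) \left(- \frac{1015925}{853774972483}\right)}{2} = 4 + \frac{1}{2} \cdot \frac{403672719125}{853774972483} = 4 + \frac{403672719125}{1707549944966} = \frac{7233872498989}{1707549944966} \approx 4.2364$)
$\left(-1715643 + W\right) + F = \left(-1715643 - 1108544\right) + \frac{7233872498989}{1707549944966} = -2824187 + \frac{7233872498989}{1707549944966} = - \frac{4822433122551193653}{1707549944966}$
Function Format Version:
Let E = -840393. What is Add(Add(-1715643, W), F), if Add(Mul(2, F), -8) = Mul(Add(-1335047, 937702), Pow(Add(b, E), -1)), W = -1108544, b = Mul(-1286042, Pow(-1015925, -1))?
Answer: Rational(-4822433122551193653, 1707549944966) ≈ -2.8242e+6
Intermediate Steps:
b = Rational(1286042, 1015925) (b = Mul(-1286042, Rational(-1, 1015925)) = Rational(1286042, 1015925) ≈ 1.2659)
F = Rational(7233872498989, 1707549944966) (F = Add(4, Mul(Rational(1, 2), Mul(Add(-1335047, 937702), Pow(Add(Rational(1286042, 1015925), -840393), -1)))) = Add(4, Mul(Rational(1, 2), Mul(-397345, Pow(Rational(-853774972483, 1015925), -1)))) = Add(4, Mul(Rational(1, 2), Mul(-397345, Rational(-1015925, 853774972483)))) = Add(4, Mul(Rational(1, 2), Rational(403672719125, 853774972483))) = Add(4, Rational(403672719125, 1707549944966)) = Rational(7233872498989, 1707549944966) ≈ 4.2364)
Add(Add(-1715643, W), F) = Add(Add(-1715643, -1108544), Rational(7233872498989, 1707549944966)) = Add(-2824187, Rational(7233872498989, 1707549944966)) = Rational(-4822433122551193653, 1707549944966)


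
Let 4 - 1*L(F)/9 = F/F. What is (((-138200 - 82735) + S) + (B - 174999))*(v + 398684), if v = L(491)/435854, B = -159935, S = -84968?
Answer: -111356974173848431/435854 ≈ -2.5549e+11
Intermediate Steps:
L(F) = 27 (L(F) = 36 - 9*F/F = 36 - 9*1 = 36 - 9 = 27)
v = 27/435854 ≈ 6.1947e-5
(((-138200 - 82735) + S) + (B - 174999))*(v + 398684) = (((-138200 - 82735) - 84968) + (-159935 - 174999))*(27/435854 + 398684) = ((-220935 - 84968) - 334934)*(173768016163/435854) = (-305903 - 334934)*(173768016163/435854) = -640837*173768016163/435854 = -111356974173848431/435854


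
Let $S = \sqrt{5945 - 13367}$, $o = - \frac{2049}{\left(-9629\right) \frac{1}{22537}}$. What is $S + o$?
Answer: $\frac{46178313}{9629} + i \sqrt{7422} \approx 4795.8 + 86.151 i$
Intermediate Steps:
$o = \frac{46178313}{9629}$ ($o = - \frac{2049}{\left(-9629\right) \frac{1}{22537}} = - \frac{2049}{- \frac{9629}{22537}} = \left(-2049\right) \left(- \frac{22537}{9629}\right) = \frac{46178313}{9629} \approx 4795.8$)
$S = i \sqrt{7422}$ ($S = \sqrt{-7422} = i \sqrt{7422} \approx 86.151 i$)
$S + o = i \sqrt{7422} + \frac{46178313}{9629} = \frac{46178313}{9629} + i \sqrt{7422}$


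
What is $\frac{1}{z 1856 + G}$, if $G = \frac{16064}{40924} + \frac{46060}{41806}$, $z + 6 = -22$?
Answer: $- \frac{213858593}{11113483794646} \approx -1.9243 \cdot 10^{-5}$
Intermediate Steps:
$z = -28$ ($z = -6 - 22 = -28$)
$G = \frac{319566378}{213858593}$ ($G = 16064 \cdot \frac{1}{40924} + 46060 \cdot \frac{1}{41806} = \frac{4016}{10231} + \frac{23030}{20903} = \frac{319566378}{213858593} \approx 1.4943$)
$\frac{1}{z 1856 + G} = \frac{1}{\left(-28\right) 1856 + \frac{319566378}{213858593}} = \frac{1}{-51968 + \frac{319566378}{213858593}} = \frac{1}{- \frac{11113483794646}{213858593}} = - \frac{213858593}{11113483794646}$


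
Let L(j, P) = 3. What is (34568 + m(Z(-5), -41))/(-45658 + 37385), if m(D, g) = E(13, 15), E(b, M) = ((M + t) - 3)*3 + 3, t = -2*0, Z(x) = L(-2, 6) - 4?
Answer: -34607/8273 ≈ -4.1831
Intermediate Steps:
Z(x) = -1 (Z(x) = 3 - 4 = -1)
t = 0
E(b, M) = -6 + 3*M (E(b, M) = ((M + 0) - 3)*3 + 3 = (M - 3)*3 + 3 = (-3 + M)*3 + 3 = (-9 + 3*M) + 3 = -6 + 3*M)
m(D, g) = 39 (m(D, g) = -6 + 3*15 = -6 + 45 = 39)
(34568 + m(Z(-5), -41))/(-45658 + 37385) = (34568 + 39)/(-45658 + 37385) = 34607/(-8273) = 34607*(-1/8273) = -34607/8273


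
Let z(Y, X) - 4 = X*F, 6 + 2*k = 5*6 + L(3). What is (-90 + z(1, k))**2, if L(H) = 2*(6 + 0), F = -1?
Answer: 10816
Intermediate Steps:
L(H) = 12 (L(H) = 2*6 = 12)
k = 18 (k = -3 + (5*6 + 12)/2 = -3 + (30 + 12)/2 = -3 + (1/2)*42 = -3 + 21 = 18)
z(Y, X) = 4 - X (z(Y, X) = 4 + X*(-1) = 4 - X)
(-90 + z(1, k))**2 = (-90 + (4 - 1*18))**2 = (-90 + (4 - 18))**2 = (-90 - 14)**2 = (-104)**2 = 10816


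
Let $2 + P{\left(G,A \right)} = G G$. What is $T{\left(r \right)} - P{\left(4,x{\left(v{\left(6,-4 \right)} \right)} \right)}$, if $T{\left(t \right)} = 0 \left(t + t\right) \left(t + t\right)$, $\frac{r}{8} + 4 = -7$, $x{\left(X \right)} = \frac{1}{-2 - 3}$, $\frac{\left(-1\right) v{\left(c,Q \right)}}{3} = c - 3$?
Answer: $-14$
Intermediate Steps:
$v{\left(c,Q \right)} = 9 - 3 c$ ($v{\left(c,Q \right)} = - 3 \left(c - 3\right) = - 3 \left(-3 + c\right) = 9 - 3 c$)
$x{\left(X \right)} = - \frac{1}{5}$ ($x{\left(X \right)} = \frac{1}{-5} = - \frac{1}{5}$)
$r = -88$ ($r = -32 + 8 \left(-7\right) = -32 - 56 = -88$)
$P{\left(G,A \right)} = -2 + G^{2}$ ($P{\left(G,A \right)} = -2 + G G = -2 + G^{2}$)
$T{\left(t \right)} = 0$ ($T{\left(t \right)} = 0 \cdot 2 t 2 t = 0 \cdot 4 t^{2} = 0$)
$T{\left(r \right)} - P{\left(4,x{\left(v{\left(6,-4 \right)} \right)} \right)} = 0 - \left(-2 + 4^{2}\right) = 0 - \left(-2 + 16\right) = 0 - 14 = -14$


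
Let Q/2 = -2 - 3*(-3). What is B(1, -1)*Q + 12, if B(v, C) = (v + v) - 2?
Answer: 12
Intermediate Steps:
B(v, C) = -2 + 2*v (B(v, C) = 2*v - 2 = -2 + 2*v)
Q = 14 (Q = 2*(-2 - 3*(-3)) = 2*(-2 + 9) = 2*7 = 14)
B(1, -1)*Q + 12 = (-2 + 2*1)*14 + 12 = (-2 + 2)*14 + 12 = 0*14 + 12 = 0 + 12 = 12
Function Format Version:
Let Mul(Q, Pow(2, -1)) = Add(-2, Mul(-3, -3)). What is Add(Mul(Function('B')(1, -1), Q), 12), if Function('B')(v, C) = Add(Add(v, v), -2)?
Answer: 12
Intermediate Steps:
Function('B')(v, C) = Add(-2, Mul(2, v)) (Function('B')(v, C) = Add(Mul(2, v), -2) = Add(-2, Mul(2, v)))
Q = 14 (Q = Mul(2, Add(-2, Mul(-3, -3))) = Mul(2, Add(-2, 9)) = Mul(2, 7) = 14)
Add(Mul(Function('B')(1, -1), Q), 12) = Add(Mul(Add(-2, Mul(2, 1)), 14), 12) = Add(Mul(Add(-2, 2), 14), 12) = Add(Mul(0, 14), 12) = Add(0, 12) = 12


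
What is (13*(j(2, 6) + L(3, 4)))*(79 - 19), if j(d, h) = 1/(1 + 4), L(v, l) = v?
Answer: 2496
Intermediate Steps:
j(d, h) = ⅕ (j(d, h) = 1/5 = ⅕)
(13*(j(2, 6) + L(3, 4)))*(79 - 19) = (13*(⅕ + 3))*(79 - 19) = (13*(16/5))*60 = (208/5)*60 = 2496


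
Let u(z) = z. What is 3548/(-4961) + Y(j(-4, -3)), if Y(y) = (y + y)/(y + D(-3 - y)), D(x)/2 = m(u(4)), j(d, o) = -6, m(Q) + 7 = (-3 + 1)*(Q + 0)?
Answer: -5683/14883 ≈ -0.38184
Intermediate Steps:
m(Q) = -7 - 2*Q (m(Q) = -7 + (-3 + 1)*(Q + 0) = -7 - 2*Q)
D(x) = -30 (D(x) = 2*(-7 - 2*4) = 2*(-7 - 8) = 2*(-15) = -30)
Y(y) = 2*y/(-30 + y) (Y(y) = (y + y)/(y - 30) = (2*y)/(-30 + y) = 2*y/(-30 + y))
3548/(-4961) + Y(j(-4, -3)) = 3548/(-4961) + 2*(-6)/(-30 - 6) = 3548*(-1/4961) + 2*(-6)/(-36) = -3548/4961 + 2*(-6)*(-1/36) = -3548/4961 + ⅓ = -5683/14883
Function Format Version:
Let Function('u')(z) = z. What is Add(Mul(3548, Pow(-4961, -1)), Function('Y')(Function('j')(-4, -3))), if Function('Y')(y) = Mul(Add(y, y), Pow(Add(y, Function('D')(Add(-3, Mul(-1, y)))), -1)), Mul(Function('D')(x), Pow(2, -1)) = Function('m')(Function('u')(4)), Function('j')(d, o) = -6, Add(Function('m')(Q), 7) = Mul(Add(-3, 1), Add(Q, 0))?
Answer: Rational(-5683, 14883) ≈ -0.38184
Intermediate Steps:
Function('m')(Q) = Add(-7, Mul(-2, Q)) (Function('m')(Q) = Add(-7, Mul(Add(-3, 1), Add(Q, 0))) = Add(-7, Mul(-2, Q)))
Function('D')(x) = -30 (Function('D')(x) = Mul(2, Add(-7, Mul(-2, 4))) = Mul(2, Add(-7, -8)) = Mul(2, -15) = -30)
Function('Y')(y) = Mul(2, y, Pow(Add(-30, y), -1)) (Function('Y')(y) = Mul(Add(y, y), Pow(Add(y, -30), -1)) = Mul(Mul(2, y), Pow(Add(-30, y), -1)) = Mul(2, y, Pow(Add(-30, y), -1)))
Add(Mul(3548, Pow(-4961, -1)), Function('Y')(Function('j')(-4, -3))) = Add(Mul(3548, Pow(-4961, -1)), Mul(2, -6, Pow(Add(-30, -6), -1))) = Add(Mul(3548, Rational(-1, 4961)), Mul(2, -6, Pow(-36, -1))) = Add(Rational(-3548, 4961), Mul(2, -6, Rational(-1, 36))) = Add(Rational(-3548, 4961), Rational(1, 3)) = Rational(-5683, 14883)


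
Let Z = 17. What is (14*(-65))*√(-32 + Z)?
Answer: -910*I*√15 ≈ -3524.4*I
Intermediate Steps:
(14*(-65))*√(-32 + Z) = (14*(-65))*√(-32 + 17) = -910*I*√15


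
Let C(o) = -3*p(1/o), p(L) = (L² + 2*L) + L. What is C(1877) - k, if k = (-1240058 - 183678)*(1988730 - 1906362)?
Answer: 413158348432490496/3523129 ≈ 1.1727e+11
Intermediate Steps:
k = -117270286848 (k = -1423736*82368 = -117270286848)
p(L) = L² + 3*L
C(o) = -3*(3 + 1/o)/o
C(1877) - k = 3*(-1 - 3*1877)/1877² - 1*(-117270286848) = 3*(1/3523129)*(-1 - 5631) + 117270286848 = 3*(1/3523129)*(-5632) + 117270286848 = -16896/3523129 + 117270286848 = 413158348432490496/3523129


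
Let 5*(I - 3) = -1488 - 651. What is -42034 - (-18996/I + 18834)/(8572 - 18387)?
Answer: -5616956549/133635 ≈ -42032.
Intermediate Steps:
I = -2124/5 (I = 3 + (-1488 - 651)/5 = 3 + (⅕)*(-2139) = 3 - 2139/5 = -2124/5 ≈ -424.80)
-42034 - (-18996/I + 18834)/(8572 - 18387) = -42034 - (-18996/(-2124/5) + 18834)/(8572 - 18387) = -42034 - (-18996*(-5/2124) + 18834)/(-9815) = -42034 - (7915/177 + 18834)*(-1)/9815 = -42034 - 3341533*(-1)/(177*9815) = -42034 - 1*(-257041/133635) = -42034 + 257041/133635 = -5616956549/133635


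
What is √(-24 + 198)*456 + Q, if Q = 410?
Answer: 410 + 456*√174 ≈ 6425.1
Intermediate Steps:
√(-24 + 198)*456 + Q = √(-24 + 198)*456 + 410 = √174*456 + 410 = 456*√174 + 410 = 410 + 456*√174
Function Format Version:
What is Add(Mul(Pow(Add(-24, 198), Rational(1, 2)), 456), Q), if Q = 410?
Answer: Add(410, Mul(456, Pow(174, Rational(1, 2)))) ≈ 6425.1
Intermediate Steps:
Add(Mul(Pow(Add(-24, 198), Rational(1, 2)), 456), Q) = Add(Mul(Pow(Add(-24, 198), Rational(1, 2)), 456), 410) = Add(Mul(Pow(174, Rational(1, 2)), 456), 410) = Add(Mul(456, Pow(174, Rational(1, 2))), 410) = Add(410, Mul(456, Pow(174, Rational(1, 2))))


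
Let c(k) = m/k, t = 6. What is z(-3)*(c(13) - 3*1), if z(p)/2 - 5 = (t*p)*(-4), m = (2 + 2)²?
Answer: -3542/13 ≈ -272.46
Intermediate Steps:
m = 16 (m = 4² = 16)
z(p) = 10 - 48*p (z(p) = 10 + 2*((6*p)*(-4)) = 10 + 2*(-24*p) = 10 - 48*p)
c(k) = 16/k
z(-3)*(c(13) - 3*1) = (10 - 48*(-3))*(16/13 - 3*1) = (10 + 144)*(16*(1/13) - 3) = 154*(16/13 - 3) = 154*(-23/13) = -3542/13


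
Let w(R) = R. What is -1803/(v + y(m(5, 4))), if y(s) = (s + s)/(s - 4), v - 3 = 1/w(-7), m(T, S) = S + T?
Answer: -63105/226 ≈ -279.23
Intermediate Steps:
v = 20/7 (v = 3 + 1/(-7) = 3 - 1/7 = 20/7 ≈ 2.8571)
y(s) = 2*s/(-4 + s) (y(s) = (2*s)/(-4 + s) = 2*s/(-4 + s))
-1803/(v + y(m(5, 4))) = -1803/(20/7 + 2*(4 + 5)/(-4 + (4 + 5))) = -1803/(20/7 + 2*9/(-4 + 9)) = -1803/(20/7 + 2*9/5) = -1803/(20/7 + 2*9*(1/5)) = -1803/(20/7 + 18/5) = -1803/226/35 = -1803*35/226 = -63105/226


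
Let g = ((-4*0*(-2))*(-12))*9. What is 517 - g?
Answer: 517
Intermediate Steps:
g = 0 (g = ((0*(-2))*(-12))*9 = (0*(-12))*9 = 0*9 = 0)
517 - g = 517 - 1*0 = 517 + 0 = 517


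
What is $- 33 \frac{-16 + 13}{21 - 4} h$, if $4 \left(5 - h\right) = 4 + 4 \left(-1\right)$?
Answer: $\frac{495}{17} \approx 29.118$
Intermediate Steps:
$h = 5$ ($h = 5 - \frac{4 + 4 \left(-1\right)}{4} = 5 - \frac{4 - 4}{4} = 5 - 0 = 5 + 0 = 5$)
$- 33 \frac{-16 + 13}{21 - 4} h = - 33 \frac{-16 + 13}{21 - 4} \cdot 5 = - 33 \left(- \frac{3}{17}\right) 5 = - 33 \left(\left(-3\right) \frac{1}{17}\right) 5 = \left(-33\right) \left(- \frac{3}{17}\right) 5 = \frac{99}{17} \cdot 5 = \frac{495}{17}$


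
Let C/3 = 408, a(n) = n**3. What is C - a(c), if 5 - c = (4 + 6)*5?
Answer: 92349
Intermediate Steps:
c = -45 (c = 5 - (4 + 6)*5 = 5 - 10*5 = 5 - 1*50 = 5 - 50 = -45)
C = 1224 (C = 3*408 = 1224)
C - a(c) = 1224 - 1*(-45)**3 = 1224 - 1*(-91125) = 1224 + 91125 = 92349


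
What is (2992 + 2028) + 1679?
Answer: 6699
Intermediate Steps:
(2992 + 2028) + 1679 = 5020 + 1679 = 6699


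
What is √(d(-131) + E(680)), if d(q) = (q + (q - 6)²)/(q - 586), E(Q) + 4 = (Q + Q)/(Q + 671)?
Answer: I*√27199671465162/968667 ≈ 5.384*I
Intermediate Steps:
E(Q) = -4 + 2*Q/(671 + Q) (E(Q) = -4 + (Q + Q)/(Q + 671) = -4 + (2*Q)/(671 + Q) = -4 + 2*Q/(671 + Q))
d(q) = (q + (-6 + q)²)/(-586 + q)
√(d(-131) + E(680)) = √((-131 + (-6 - 131)²)/(-586 - 131) + 2*(-1342 - 1*680)/(671 + 680)) = √((-131 + (-137)²)/(-717) + 2*(-1342 - 680)/1351) = √(-(-131 + 18769)/717 + 2*(1/1351)*(-2022)) = √(-1/717*18638 - 4044/1351) = √(-18638/717 - 4044/1351) = √(-28079486/968667) = I*√27199671465162/968667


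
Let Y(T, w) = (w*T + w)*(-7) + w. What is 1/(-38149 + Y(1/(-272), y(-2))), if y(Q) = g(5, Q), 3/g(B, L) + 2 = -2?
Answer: -1088/41501237 ≈ -2.6216e-5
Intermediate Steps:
g(B, L) = -3/4 (g(B, L) = 3/(-2 - 2) = 3/(-4) = 3*(-1/4) = -3/4)
y(Q) = -3/4
Y(T, w) = -6*w - 7*T*w (Y(T, w) = (T*w + w)*(-7) + w = (w + T*w)*(-7) + w = (-7*w - 7*T*w) + w = -6*w - 7*T*w)
1/(-38149 + Y(1/(-272), y(-2))) = 1/(-38149 - 1*(-3/4)*(6 + 7/(-272))) = 1/(-38149 - 1*(-3/4)*(6 + 7*(-1/272))) = 1/(-38149 - 1*(-3/4)*(6 - 7/272)) = 1/(-38149 - 1*(-3/4)*1625/272) = 1/(-38149 + 4875/1088) = 1/(-41501237/1088) = -1088/41501237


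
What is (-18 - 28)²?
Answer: 2116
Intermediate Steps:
(-18 - 28)² = (-46)² = 2116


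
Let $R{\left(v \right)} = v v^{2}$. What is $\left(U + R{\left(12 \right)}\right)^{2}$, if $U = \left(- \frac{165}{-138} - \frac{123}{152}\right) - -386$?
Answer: $\frac{54640111691025}{12222016} \approx 4.4706 \cdot 10^{6}$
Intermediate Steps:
$R{\left(v \right)} = v^{3}$
$U = \frac{1350807}{3496}$ ($U = \left(\left(-165\right) \left(- \frac{1}{138}\right) - \frac{123}{152}\right) + 386 = \left(\frac{55}{46} - \frac{123}{152}\right) + 386 = \frac{1351}{3496} + 386 = \frac{1350807}{3496} \approx 386.39$)
$\left(U + R{\left(12 \right)}\right)^{2} = \left(\frac{1350807}{3496} + 12^{3}\right)^{2} = \left(\frac{1350807}{3496} + 1728\right)^{2} = \left(\frac{7391895}{3496}\right)^{2} = \frac{54640111691025}{12222016}$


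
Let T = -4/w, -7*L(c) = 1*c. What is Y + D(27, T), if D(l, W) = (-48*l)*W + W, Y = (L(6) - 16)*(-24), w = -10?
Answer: -794/7 ≈ -113.43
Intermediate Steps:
L(c) = -c/7
T = ⅖ (T = -4/(-10) = -4*(-⅒) = ⅖ ≈ 0.40000)
Y = 2832/7 (Y = (-⅐*6 - 16)*(-24) = (-6/7 - 16)*(-24) = -118/7*(-24) = 2832/7 ≈ 404.57)
D(l, W) = W - 48*W*l (D(l, W) = -48*W*l + W = W - 48*W*l)
Y + D(27, T) = 2832/7 + 2*(1 - 48*27)/5 = 2832/7 + 2*(1 - 1296)/5 = 2832/7 + (⅖)*(-1295) = 2832/7 - 518 = -794/7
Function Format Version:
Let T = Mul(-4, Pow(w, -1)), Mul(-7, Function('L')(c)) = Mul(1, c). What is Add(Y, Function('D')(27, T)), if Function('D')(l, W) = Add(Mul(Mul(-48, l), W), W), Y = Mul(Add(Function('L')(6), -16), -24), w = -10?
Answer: Rational(-794, 7) ≈ -113.43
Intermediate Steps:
Function('L')(c) = Mul(Rational(-1, 7), c) (Function('L')(c) = Mul(Rational(-1, 7), Mul(1, c)) = Mul(Rational(-1, 7), c))
T = Rational(2, 5) (T = Mul(-4, Pow(-10, -1)) = Mul(-4, Rational(-1, 10)) = Rational(2, 5) ≈ 0.40000)
Y = Rational(2832, 7) (Y = Mul(Add(Mul(Rational(-1, 7), 6), -16), -24) = Mul(Add(Rational(-6, 7), -16), -24) = Mul(Rational(-118, 7), -24) = Rational(2832, 7) ≈ 404.57)
Function('D')(l, W) = Add(W, Mul(-48, W, l)) (Function('D')(l, W) = Add(Mul(-48, W, l), W) = Add(W, Mul(-48, W, l)))
Add(Y, Function('D')(27, T)) = Add(Rational(2832, 7), Mul(Rational(2, 5), Add(1, Mul(-48, 27)))) = Add(Rational(2832, 7), Mul(Rational(2, 5), Add(1, -1296))) = Add(Rational(2832, 7), Mul(Rational(2, 5), -1295)) = Add(Rational(2832, 7), -518) = Rational(-794, 7)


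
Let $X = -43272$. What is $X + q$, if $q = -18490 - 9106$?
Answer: $-70868$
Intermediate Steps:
$q = -27596$ ($q = -18490 - 9106 = -27596$)
$X + q = -43272 - 27596 = -70868$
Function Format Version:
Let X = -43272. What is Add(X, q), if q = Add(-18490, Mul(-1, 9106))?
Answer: -70868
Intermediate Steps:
q = -27596 (q = Add(-18490, -9106) = -27596)
Add(X, q) = Add(-43272, -27596) = -70868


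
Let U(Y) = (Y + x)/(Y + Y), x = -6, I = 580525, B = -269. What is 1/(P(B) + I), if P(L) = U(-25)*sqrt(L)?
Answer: 1451312500/842523189321009 - 1550*I*sqrt(269)/842523189321009 ≈ 1.7226e-6 - 3.0174e-11*I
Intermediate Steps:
U(Y) = (-6 + Y)/(2*Y) (U(Y) = (Y - 6)/(Y + Y) = (-6 + Y)/((2*Y)) = (-6 + Y)*(1/(2*Y)) = (-6 + Y)/(2*Y))
P(L) = 31*sqrt(L)/50 (P(L) = ((1/2)*(-6 - 25)/(-25))*sqrt(L) = ((1/2)*(-1/25)*(-31))*sqrt(L) = 31*sqrt(L)/50)
1/(P(B) + I) = 1/(31*sqrt(-269)/50 + 580525) = 1/(31*(I*sqrt(269))/50 + 580525) = 1/(31*I*sqrt(269)/50 + 580525) = 1/(580525 + 31*I*sqrt(269)/50)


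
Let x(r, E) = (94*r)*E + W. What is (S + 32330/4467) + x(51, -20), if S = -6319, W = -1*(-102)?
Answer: -456034969/4467 ≈ -1.0209e+5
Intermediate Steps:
W = 102
x(r, E) = 102 + 94*E*r (x(r, E) = (94*r)*E + 102 = 94*E*r + 102 = 102 + 94*E*r)
(S + 32330/4467) + x(51, -20) = (-6319 + 32330/4467) + (102 + 94*(-20)*51) = (-6319 + 32330*(1/4467)) + (102 - 95880) = (-6319 + 32330/4467) - 95778 = -28194643/4467 - 95778 = -456034969/4467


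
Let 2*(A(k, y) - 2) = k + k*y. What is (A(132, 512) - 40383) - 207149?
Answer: -213672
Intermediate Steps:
A(k, y) = 2 + k/2 + k*y/2 (A(k, y) = 2 + (k + k*y)/2 = 2 + (k/2 + k*y/2) = 2 + k/2 + k*y/2)
(A(132, 512) - 40383) - 207149 = ((2 + (½)*132 + (½)*132*512) - 40383) - 207149 = ((2 + 66 + 33792) - 40383) - 207149 = (33860 - 40383) - 207149 = -6523 - 207149 = -213672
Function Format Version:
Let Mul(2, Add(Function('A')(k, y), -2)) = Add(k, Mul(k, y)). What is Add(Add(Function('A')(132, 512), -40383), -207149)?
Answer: -213672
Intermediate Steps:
Function('A')(k, y) = Add(2, Mul(Rational(1, 2), k), Mul(Rational(1, 2), k, y)) (Function('A')(k, y) = Add(2, Mul(Rational(1, 2), Add(k, Mul(k, y)))) = Add(2, Add(Mul(Rational(1, 2), k), Mul(Rational(1, 2), k, y))) = Add(2, Mul(Rational(1, 2), k), Mul(Rational(1, 2), k, y)))
Add(Add(Function('A')(132, 512), -40383), -207149) = Add(Add(Add(2, Mul(Rational(1, 2), 132), Mul(Rational(1, 2), 132, 512)), -40383), -207149) = Add(Add(Add(2, 66, 33792), -40383), -207149) = Add(Add(33860, -40383), -207149) = Add(-6523, -207149) = -213672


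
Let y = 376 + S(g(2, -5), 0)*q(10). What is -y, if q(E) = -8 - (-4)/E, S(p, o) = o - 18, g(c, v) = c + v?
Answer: -2564/5 ≈ -512.80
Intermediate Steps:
S(p, o) = -18 + o
q(E) = -8 + 4/E
y = 2564/5 (y = 376 + (-18 + 0)*(-8 + 4/10) = 376 - 18*(-8 + 4*(⅒)) = 376 - 18*(-8 + ⅖) = 376 - 18*(-38/5) = 376 + 684/5 = 2564/5 ≈ 512.80)
-y = -1*2564/5 = -2564/5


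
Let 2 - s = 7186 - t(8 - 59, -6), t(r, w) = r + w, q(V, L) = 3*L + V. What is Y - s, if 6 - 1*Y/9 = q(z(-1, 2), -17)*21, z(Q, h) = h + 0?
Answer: 16556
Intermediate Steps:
z(Q, h) = h
q(V, L) = V + 3*L
Y = 9315 (Y = 54 - 9*(2 + 3*(-17))*21 = 54 - 9*(2 - 51)*21 = 54 - (-441)*21 = 54 - 9*(-1029) = 54 + 9261 = 9315)
s = -7241 (s = 2 - (7186 - ((8 - 59) - 6)) = 2 - (7186 - (-51 - 6)) = 2 - (7186 - 1*(-57)) = 2 - (7186 + 57) = 2 - 1*7243 = 2 - 7243 = -7241)
Y - s = 9315 - 1*(-7241) = 9315 + 7241 = 16556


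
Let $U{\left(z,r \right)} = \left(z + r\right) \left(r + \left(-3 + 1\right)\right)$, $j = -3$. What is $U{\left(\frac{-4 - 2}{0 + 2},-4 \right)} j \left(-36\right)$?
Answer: $4536$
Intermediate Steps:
$U{\left(z,r \right)} = \left(-2 + r\right) \left(r + z\right)$ ($U{\left(z,r \right)} = \left(r + z\right) \left(r - 2\right) = \left(r + z\right) \left(-2 + r\right) = \left(-2 + r\right) \left(r + z\right)$)
$U{\left(\frac{-4 - 2}{0 + 2},-4 \right)} j \left(-36\right) = \left(\left(-4\right)^{2} - -8 - 2 \frac{-4 - 2}{0 + 2} - 4 \frac{-4 - 2}{0 + 2}\right) \left(-3\right) \left(-36\right) = \left(16 + 8 - 2 \left(- \frac{6}{2}\right) - 4 \left(- \frac{6}{2}\right)\right) \left(-3\right) \left(-36\right) = \left(16 + 8 - 2 \left(\left(-6\right) \frac{1}{2}\right) - 4 \left(\left(-6\right) \frac{1}{2}\right)\right) \left(-3\right) \left(-36\right) = \left(16 + 8 - -6 - -12\right) \left(-3\right) \left(-36\right) = \left(16 + 8 + 6 + 12\right) \left(-3\right) \left(-36\right) = 42 \left(-3\right) \left(-36\right) = \left(-126\right) \left(-36\right) = 4536$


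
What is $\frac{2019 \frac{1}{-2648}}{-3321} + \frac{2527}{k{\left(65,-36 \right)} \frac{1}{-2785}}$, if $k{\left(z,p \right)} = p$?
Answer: $\frac{573051353743}{2931336} \approx 1.9549 \cdot 10^{5}$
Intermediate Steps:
$\frac{2019 \frac{1}{-2648}}{-3321} + \frac{2527}{k{\left(65,-36 \right)} \frac{1}{-2785}} = \frac{2019 \frac{1}{-2648}}{-3321} + \frac{2527}{\left(-36\right) \frac{1}{-2785}} = 2019 \left(- \frac{1}{2648}\right) \left(- \frac{1}{3321}\right) + \frac{2527}{\left(-36\right) \left(- \frac{1}{2785}\right)} = \left(- \frac{2019}{2648}\right) \left(- \frac{1}{3321}\right) + \frac{2527}{\frac{36}{2785}} = \frac{673}{2931336} + 2527 \cdot \frac{2785}{36} = \frac{673}{2931336} + \frac{7037695}{36} = \frac{573051353743}{2931336}$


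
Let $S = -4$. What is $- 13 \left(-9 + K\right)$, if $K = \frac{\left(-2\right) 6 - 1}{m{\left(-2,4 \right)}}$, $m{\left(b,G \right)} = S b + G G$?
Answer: $\frac{2977}{24} \approx 124.04$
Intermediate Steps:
$m{\left(b,G \right)} = G^{2} - 4 b$ ($m{\left(b,G \right)} = - 4 b + G G = - 4 b + G^{2} = G^{2} - 4 b$)
$K = - \frac{13}{24}$ ($K = \frac{\left(-2\right) 6 - 1}{4^{2} - -8} = \frac{-12 - 1}{16 + 8} = - \frac{13}{24} \approx -0.54167$)
$- 13 \left(-9 + K\right) = - 13 \left(-9 - \frac{13}{24}\right) = \left(-13\right) \left(- \frac{229}{24}\right) = \frac{2977}{24}$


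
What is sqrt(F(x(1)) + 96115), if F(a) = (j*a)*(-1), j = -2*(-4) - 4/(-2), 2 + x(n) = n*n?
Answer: 5*sqrt(3845) ≈ 310.04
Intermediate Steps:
x(n) = -2 + n**2 (x(n) = -2 + n*n = -2 + n**2)
j = 10 (j = 8 - 4*(-1/2) = 8 + 2 = 10)
F(a) = -10*a (F(a) = (10*a)*(-1) = -10*a)
sqrt(F(x(1)) + 96115) = sqrt(-10*(-2 + 1**2) + 96115) = sqrt(-10*(-2 + 1) + 96115) = sqrt(-10*(-1) + 96115) = sqrt(10 + 96115) = sqrt(96125) = 5*sqrt(3845)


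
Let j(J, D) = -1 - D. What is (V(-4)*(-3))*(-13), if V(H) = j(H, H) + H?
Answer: -39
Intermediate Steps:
V(H) = -1 (V(H) = (-1 - H) + H = -1)
(V(-4)*(-3))*(-13) = -1*(-3)*(-13) = 3*(-13) = -39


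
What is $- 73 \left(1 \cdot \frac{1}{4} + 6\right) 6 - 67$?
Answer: $- \frac{5609}{2} \approx -2804.5$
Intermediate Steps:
$- 73 \left(1 \cdot \frac{1}{4} + 6\right) 6 - 67 = - 73 \left(\frac{1}{4} + 6\right) 6 - 67 = - 73 \cdot \frac{25}{4} \cdot 6 - 67 = \left(-73\right) \frac{75}{2} - 67 = - \frac{5475}{2} - 67 = - \frac{5609}{2}$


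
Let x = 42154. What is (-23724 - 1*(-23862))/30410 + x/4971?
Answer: 641294569/75584055 ≈ 8.4845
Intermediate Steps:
(-23724 - 1*(-23862))/30410 + x/4971 = (-23724 - 1*(-23862))/30410 + 42154/4971 = (-23724 + 23862)*(1/30410) + 42154*(1/4971) = 138*(1/30410) + 42154/4971 = 69/15205 + 42154/4971 = 641294569/75584055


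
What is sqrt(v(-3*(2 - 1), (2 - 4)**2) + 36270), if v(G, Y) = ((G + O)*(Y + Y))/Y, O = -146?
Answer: 46*sqrt(17) ≈ 189.66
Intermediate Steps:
v(G, Y) = -292 + 2*G (v(G, Y) = ((G - 146)*(Y + Y))/Y = ((-146 + G)*(2*Y))/Y = (2*Y*(-146 + G))/Y = -292 + 2*G)
sqrt(v(-3*(2 - 1), (2 - 4)**2) + 36270) = sqrt((-292 + 2*(-3*(2 - 1))) + 36270) = sqrt((-292 + 2*(-3*1)) + 36270) = sqrt((-292 + 2*(-3)) + 36270) = sqrt((-292 - 6) + 36270) = sqrt(-298 + 36270) = sqrt(35972) = 46*sqrt(17)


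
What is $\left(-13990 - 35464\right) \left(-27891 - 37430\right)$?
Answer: $3230384734$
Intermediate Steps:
$\left(-13990 - 35464\right) \left(-27891 - 37430\right) = \left(-49454\right) \left(-65321\right) = 3230384734$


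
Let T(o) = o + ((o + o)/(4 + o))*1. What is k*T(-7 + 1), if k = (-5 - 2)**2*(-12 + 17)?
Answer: 0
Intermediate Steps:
T(o) = o + 2*o/(4 + o) (T(o) = o + ((2*o)/(4 + o))*1 = o + (2*o/(4 + o))*1 = o + 2*o/(4 + o))
k = 245 (k = (-7)**2*5 = 49*5 = 245)
k*T(-7 + 1) = 245*((-7 + 1)*(6 + (-7 + 1))/(4 + (-7 + 1))) = 245*(-6*(6 - 6)/(4 - 6)) = 245*(-6*0/(-2)) = 245*(-6*(-1/2)*0) = 245*0 = 0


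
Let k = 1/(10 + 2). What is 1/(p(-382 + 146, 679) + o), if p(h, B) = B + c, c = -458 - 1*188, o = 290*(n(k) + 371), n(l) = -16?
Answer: 1/102983 ≈ 9.7103e-6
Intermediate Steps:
k = 1/12 ≈ 0.083333
o = 102950 (o = 290*(-16 + 371) = 290*355 = 102950)
c = -646 (c = -458 - 188 = -646)
p(h, B) = -646 + B (p(h, B) = B - 646 = -646 + B)
1/(p(-382 + 146, 679) + o) = 1/((-646 + 679) + 102950) = 1/(33 + 102950) = 1/102983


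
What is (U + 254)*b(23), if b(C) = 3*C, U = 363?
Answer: 42573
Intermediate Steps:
(U + 254)*b(23) = (363 + 254)*(3*23) = 617*69 = 42573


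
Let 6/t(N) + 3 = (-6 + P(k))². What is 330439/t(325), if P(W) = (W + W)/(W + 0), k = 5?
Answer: 4295707/6 ≈ 7.1595e+5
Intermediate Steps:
P(W) = 2 (P(W) = (2*W)/W = 2)
t(N) = 6/13 (t(N) = 6/(-3 + (-6 + 2)²) = 6/(-3 + (-4)²) = 6/(-3 + 16) = 6/13)
330439/t(325) = 330439/(6/13) = 330439*(13/6) = 4295707/6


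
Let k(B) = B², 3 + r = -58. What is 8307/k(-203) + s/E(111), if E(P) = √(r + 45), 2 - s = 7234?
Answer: 8307/41209 + 1808*I ≈ 0.20158 + 1808.0*I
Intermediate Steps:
r = -61 (r = -3 - 58 = -61)
s = -7232 (s = 2 - 1*7234 = 2 - 7234 = -7232)
E(P) = 4*I (E(P) = √(-61 + 45) = √(-16) = 4*I)
8307/k(-203) + s/E(111) = 8307/((-203)²) - 7232*(-I/4) = 8307/41209 - (-1808)*I = 8307*(1/41209) + 1808*I = 8307/41209 + 1808*I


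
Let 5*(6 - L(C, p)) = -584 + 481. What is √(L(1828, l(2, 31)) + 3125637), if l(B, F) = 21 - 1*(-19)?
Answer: √78141590/5 ≈ 1768.0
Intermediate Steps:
l(B, F) = 40 (l(B, F) = 21 + 19 = 40)
L(C, p) = 133/5 (L(C, p) = 6 - (-584 + 481)/5 = 6 - ⅕*(-103) = 6 + 103/5 = 133/5)
√(L(1828, l(2, 31)) + 3125637) = √(133/5 + 3125637) = √(15628318/5) = √78141590/5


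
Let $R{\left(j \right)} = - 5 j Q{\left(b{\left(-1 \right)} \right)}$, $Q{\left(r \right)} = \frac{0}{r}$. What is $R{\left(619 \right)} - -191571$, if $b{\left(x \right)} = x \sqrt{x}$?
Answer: $191571$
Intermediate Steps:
$b{\left(x \right)} = x^{\frac{3}{2}}$
$Q{\left(r \right)} = 0$
$R{\left(j \right)} = 0$ ($R{\left(j \right)} = - 5 j 0 = 0$)
$R{\left(619 \right)} - -191571 = 0 - -191571 = 0 + 191571 = 191571$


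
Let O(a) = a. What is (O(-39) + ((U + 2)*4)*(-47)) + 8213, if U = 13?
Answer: 5354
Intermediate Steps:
(O(-39) + ((U + 2)*4)*(-47)) + 8213 = (-39 + ((13 + 2)*4)*(-47)) + 8213 = (-39 + (15*4)*(-47)) + 8213 = (-39 + 60*(-47)) + 8213 = (-39 - 2820) + 8213 = -2859 + 8213 = 5354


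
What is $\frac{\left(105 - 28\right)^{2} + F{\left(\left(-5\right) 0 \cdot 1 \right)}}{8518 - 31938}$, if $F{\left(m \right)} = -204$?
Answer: $- \frac{1145}{4684} \approx -0.24445$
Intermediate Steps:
$\frac{\left(105 - 28\right)^{2} + F{\left(\left(-5\right) 0 \cdot 1 \right)}}{8518 - 31938} = \frac{\left(105 - 28\right)^{2} - 204}{8518 - 31938} = \frac{77^{2} - 204}{-23420} = \left(5929 - 204\right) \left(- \frac{1}{23420}\right) = 5725 \left(- \frac{1}{23420}\right) = - \frac{1145}{4684}$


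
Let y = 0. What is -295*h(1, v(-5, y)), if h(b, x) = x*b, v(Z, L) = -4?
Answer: 1180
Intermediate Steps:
h(b, x) = b*x
-295*h(1, v(-5, y)) = -295*(-4) = 1180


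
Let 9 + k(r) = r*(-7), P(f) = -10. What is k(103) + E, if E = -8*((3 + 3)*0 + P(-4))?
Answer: -650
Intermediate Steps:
k(r) = -9 - 7*r (k(r) = -9 + r*(-7) = -9 - 7*r)
E = 80 (E = -8*((3 + 3)*0 - 10) = -8*(6*0 - 10) = -8*(0 - 10) = -8*(-10) = 80)
k(103) + E = (-9 - 7*103) + 80 = (-9 - 721) + 80 = -730 + 80 = -650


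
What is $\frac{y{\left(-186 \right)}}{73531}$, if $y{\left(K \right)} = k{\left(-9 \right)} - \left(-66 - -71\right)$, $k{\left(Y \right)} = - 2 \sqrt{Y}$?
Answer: $- \frac{5}{73531} - \frac{6 i}{73531} \approx -6.7999 \cdot 10^{-5} - 8.1598 \cdot 10^{-5} i$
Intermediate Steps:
$y{\left(K \right)} = -5 - 6 i$ ($y{\left(K \right)} = - 2 \sqrt{-9} - \left(-66 - -71\right) = - 2 \cdot 3 i - \left(-66 + 71\right) = - 6 i - 5 = -5 - 6 i$)
$\frac{y{\left(-186 \right)}}{73531} = \frac{-5 - 6 i}{73531} = \left(-5 - 6 i\right) \frac{1}{73531} = - \frac{5}{73531} - \frac{6 i}{73531}$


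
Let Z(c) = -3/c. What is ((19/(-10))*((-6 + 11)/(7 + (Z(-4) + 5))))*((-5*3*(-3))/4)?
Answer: -285/34 ≈ -8.3824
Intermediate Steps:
((19/(-10))*((-6 + 11)/(7 + (Z(-4) + 5))))*((-5*3*(-3))/4) = ((19/(-10))*((-6 + 11)/(7 + (-3/(-4) + 5))))*((-5*3*(-3))/4) = ((19*(-⅒))*(5/(7 + (-3*(-¼) + 5))))*(-15*(-3)*(¼)) = (-19/(2*(7 + (¾ + 5))))*(45*(¼)) = -19/(2*(7 + 23/4))*(45/4) = -19/(2*51/4)*(45/4) = -19*4/(2*51)*(45/4) = -19/10*20/51*(45/4) = -38/51*45/4 = -285/34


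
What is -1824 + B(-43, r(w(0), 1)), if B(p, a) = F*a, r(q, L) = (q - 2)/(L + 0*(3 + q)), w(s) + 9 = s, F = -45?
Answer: -1329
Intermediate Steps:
w(s) = -9 + s
r(q, L) = (-2 + q)/L (r(q, L) = (-2 + q)/(L + 0) = (-2 + q)/L)
B(p, a) = -45*a
-1824 + B(-43, r(w(0), 1)) = -1824 - 45*(-2 + (-9 + 0))/1 = -1824 - 45*(-2 - 9) = -1824 - 45*(-11) = -1824 + 495 = -1329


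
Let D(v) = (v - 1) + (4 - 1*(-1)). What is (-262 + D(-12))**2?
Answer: 72900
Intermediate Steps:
D(v) = 4 + v (D(v) = (-1 + v) + (4 + 1) = (-1 + v) + 5 = 4 + v)
(-262 + D(-12))**2 = (-262 + (4 - 12))**2 = (-262 - 8)**2 = (-270)**2 = 72900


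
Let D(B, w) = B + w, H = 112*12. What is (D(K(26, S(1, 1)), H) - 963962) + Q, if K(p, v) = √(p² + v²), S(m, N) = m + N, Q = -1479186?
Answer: -2441804 + 2*√170 ≈ -2.4418e+6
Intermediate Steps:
S(m, N) = N + m
H = 1344
(D(K(26, S(1, 1)), H) - 963962) + Q = ((√(26² + (1 + 1)²) + 1344) - 963962) - 1479186 = ((√(676 + 2²) + 1344) - 963962) - 1479186 = ((√(676 + 4) + 1344) - 963962) - 1479186 = ((√680 + 1344) - 963962) - 1479186 = ((2*√170 + 1344) - 963962) - 1479186 = ((1344 + 2*√170) - 963962) - 1479186 = (-962618 + 2*√170) - 1479186 = -2441804 + 2*√170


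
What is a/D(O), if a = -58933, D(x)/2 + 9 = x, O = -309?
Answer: 58933/636 ≈ 92.662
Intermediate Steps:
D(x) = -18 + 2*x
a/D(O) = -58933/(-18 + 2*(-309)) = -58933/(-18 - 618) = -58933/(-636) = -58933*(-1/636) = 58933/636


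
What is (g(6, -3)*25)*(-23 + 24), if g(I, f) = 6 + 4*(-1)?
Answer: 50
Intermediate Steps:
g(I, f) = 2 (g(I, f) = 6 - 4 = 2)
(g(6, -3)*25)*(-23 + 24) = (2*25)*(-23 + 24) = 50*1 = 50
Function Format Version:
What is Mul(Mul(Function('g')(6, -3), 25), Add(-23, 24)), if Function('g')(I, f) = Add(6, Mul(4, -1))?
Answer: 50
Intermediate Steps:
Function('g')(I, f) = 2 (Function('g')(I, f) = Add(6, -4) = 2)
Mul(Mul(Function('g')(6, -3), 25), Add(-23, 24)) = Mul(Mul(2, 25), Add(-23, 24)) = Mul(50, 1) = 50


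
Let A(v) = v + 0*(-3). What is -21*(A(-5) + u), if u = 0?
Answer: 105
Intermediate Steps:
A(v) = v (A(v) = v + 0 = v)
-21*(A(-5) + u) = -21*(-5 + 0) = -21*(-5) = 105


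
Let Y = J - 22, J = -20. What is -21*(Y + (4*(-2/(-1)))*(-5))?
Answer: 1722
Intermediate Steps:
Y = -42 (Y = -20 - 22 = -42)
-21*(Y + (4*(-2/(-1)))*(-5)) = -21*(-42 + (4*(-2/(-1)))*(-5)) = -21*(-42 + (4*(-2*(-1)))*(-5)) = -21*(-42 + (4*2)*(-5)) = -21*(-42 + 8*(-5)) = -21*(-42 - 40) = -21*(-82) = 1722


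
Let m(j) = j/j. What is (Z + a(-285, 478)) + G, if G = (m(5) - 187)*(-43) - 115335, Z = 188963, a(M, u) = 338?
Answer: 81964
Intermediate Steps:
m(j) = 1
G = -107337 (G = (1 - 187)*(-43) - 115335 = -186*(-43) - 115335 = 7998 - 115335 = -107337)
(Z + a(-285, 478)) + G = (188963 + 338) - 107337 = 189301 - 107337 = 81964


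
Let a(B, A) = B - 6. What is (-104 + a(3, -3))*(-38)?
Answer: 4066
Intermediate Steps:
a(B, A) = -6 + B
(-104 + a(3, -3))*(-38) = (-104 + (-6 + 3))*(-38) = (-104 - 3)*(-38) = -107*(-38) = 4066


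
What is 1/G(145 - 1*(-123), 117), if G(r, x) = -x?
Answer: -1/117 ≈ -0.0085470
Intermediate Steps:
1/G(145 - 1*(-123), 117) = 1/(-1*117) = 1/(-117) = -1/117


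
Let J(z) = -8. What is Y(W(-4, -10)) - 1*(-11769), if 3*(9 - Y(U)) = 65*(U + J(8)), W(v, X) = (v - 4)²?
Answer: 31694/3 ≈ 10565.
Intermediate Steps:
W(v, X) = (-4 + v)²
Y(U) = 547/3 - 65*U/3 (Y(U) = 9 - 65*(U - 8)/3 = 9 - 65*(-8 + U)/3 = 9 - (-520 + 65*U)/3 = 9 + (520/3 - 65*U/3) = 547/3 - 65*U/3)
Y(W(-4, -10)) - 1*(-11769) = (547/3 - 65*(-4 - 4)²/3) - 1*(-11769) = (547/3 - 65/3*(-8)²) + 11769 = (547/3 - 65/3*64) + 11769 = (547/3 - 4160/3) + 11769 = -3613/3 + 11769 = 31694/3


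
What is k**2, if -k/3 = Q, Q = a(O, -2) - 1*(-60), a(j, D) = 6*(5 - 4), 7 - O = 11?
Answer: 39204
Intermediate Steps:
O = -4 (O = 7 - 1*11 = 7 - 11 = -4)
a(j, D) = 6 (a(j, D) = 6*1 = 6)
Q = 66 (Q = 6 - 1*(-60) = 6 + 60 = 66)
k = -198 (k = -3*66 = -198)
k**2 = (-198)**2 = 39204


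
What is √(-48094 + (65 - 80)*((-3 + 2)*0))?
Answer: I*√48094 ≈ 219.3*I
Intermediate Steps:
√(-48094 + (65 - 80)*((-3 + 2)*0)) = √(-48094 - (-15)*0) = √(-48094 - 15*0) = √(-48094 + 0) = √(-48094) = I*√48094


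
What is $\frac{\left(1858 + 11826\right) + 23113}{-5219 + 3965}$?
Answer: $- \frac{36797}{1254} \approx -29.344$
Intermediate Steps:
$\frac{\left(1858 + 11826\right) + 23113}{-5219 + 3965} = \frac{13684 + 23113}{-1254} = 36797 \left(- \frac{1}{1254}\right) = - \frac{36797}{1254}$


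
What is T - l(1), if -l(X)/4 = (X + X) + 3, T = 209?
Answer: 229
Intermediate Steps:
l(X) = -12 - 8*X (l(X) = -4*((X + X) + 3) = -4*(2*X + 3) = -4*(3 + 2*X) = -12 - 8*X)
T - l(1) = 209 - (-12 - 8*1) = 209 - (-12 - 8) = 209 - 1*(-20) = 209 + 20 = 229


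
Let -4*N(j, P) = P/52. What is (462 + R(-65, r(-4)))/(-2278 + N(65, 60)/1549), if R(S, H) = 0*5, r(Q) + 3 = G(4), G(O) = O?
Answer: -37213176/183488359 ≈ -0.20281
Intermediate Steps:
r(Q) = 1 (r(Q) = -3 + 4 = 1)
N(j, P) = -P/208 (N(j, P) = -P/(4*52) = -P/208)
R(S, H) = 0
(462 + R(-65, r(-4)))/(-2278 + N(65, 60)/1549) = (462 + 0)/(-2278 - 1/208*60/1549) = 462/(-2278 - 15/52*1/1549) = 462/(-2278 - 15/80548) = 462/(-183488359/80548) = 462*(-80548/183488359) = -37213176/183488359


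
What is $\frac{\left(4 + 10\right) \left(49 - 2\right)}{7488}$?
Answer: $\frac{329}{3744} \approx 0.087874$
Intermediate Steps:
$\frac{\left(4 + 10\right) \left(49 - 2\right)}{7488} = 14 \cdot 47 \cdot \frac{1}{7488} = 658 \cdot \frac{1}{7488} = \frac{329}{3744}$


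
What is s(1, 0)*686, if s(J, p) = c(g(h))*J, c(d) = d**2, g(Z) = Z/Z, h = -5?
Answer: 686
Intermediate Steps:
g(Z) = 1
s(J, p) = J (s(J, p) = 1**2*J = 1*J = J)
s(1, 0)*686 = 1*686 = 686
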